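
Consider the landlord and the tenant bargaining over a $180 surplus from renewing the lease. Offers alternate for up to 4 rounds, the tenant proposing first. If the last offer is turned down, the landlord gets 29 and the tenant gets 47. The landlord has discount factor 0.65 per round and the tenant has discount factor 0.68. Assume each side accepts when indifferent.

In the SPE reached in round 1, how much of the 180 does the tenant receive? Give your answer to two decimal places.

104.35

Solve by backward induction from round 4.
Round 4 (the landlord proposes): the tenant gets 47 if talks fail, so the landlord offers 47 and keeps 133.
Round 3 (the tenant proposes): the landlord can get 133 next round, worth 0.65 × 133 = 86.45 now, so the tenant offers 86.45, keeping 93.55.
Round 2 (the landlord proposes): the tenant can get 93.55 next round, worth 0.68 × 93.55 = 63.614 now, so the landlord offers 63.614, keeping 116.386.
Round 1 (the tenant proposes): the landlord can get 116.386 next round, worth 0.65 × 116.386 = 75.6509 now, so the tenant offers 75.6509, keeping 104.3491.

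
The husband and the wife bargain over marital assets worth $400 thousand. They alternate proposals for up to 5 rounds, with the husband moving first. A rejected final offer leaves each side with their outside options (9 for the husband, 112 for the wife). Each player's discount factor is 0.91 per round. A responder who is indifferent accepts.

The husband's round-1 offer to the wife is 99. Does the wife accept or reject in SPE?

Work out the wife's continuation value if the offer is rejected.
Round 5 (the husband proposes): the wife gets 112 if talks fail, so the husband offers 112 and keeps 288.
Round 4 (the wife proposes): the husband can get 288 next round, worth 0.91 × 288 = 262.08 now, so the wife offers 262.08, keeping 137.92.
Round 3 (the husband proposes): the wife can get 137.92 next round, worth 0.91 × 137.92 = 125.5072 now. The husband offers 125.5072 and keeps 400 − 125.5072 = 274.4928.
Round 2 (the wife proposes): the husband can get 274.4928 next round, worth 0.91 × 274.4928 = 249.788448 now. The wife offers 249.788448 and keeps 400 − 249.788448 = 150.211552.
So by rejecting in round 1, the wife gets 150.211552 next round, worth 0.91 × 150.211552 = 136.69251232 now.
Offer 99 < 136.69251232, so the wife rejects.

Reject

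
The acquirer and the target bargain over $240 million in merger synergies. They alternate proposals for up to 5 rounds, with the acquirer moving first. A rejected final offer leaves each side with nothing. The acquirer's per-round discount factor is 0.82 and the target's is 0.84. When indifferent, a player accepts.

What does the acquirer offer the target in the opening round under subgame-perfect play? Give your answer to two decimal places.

61.28

Round 5 (the acquirer proposes): rejection yields 0 for the target; the acquirer offers 0 and keeps 240.
Round 4 (the target proposes): the acquirer can get 240 next round, worth 0.82 × 240 = 196.8 now. The target offers 196.8 and keeps 240 − 196.8 = 43.2.
Round 3 (the acquirer proposes): the target can get 43.2 next round, worth 0.84 × 43.2 = 36.288 now, so the acquirer offers 36.288, keeping 203.712.
Round 2 (the target proposes): the acquirer can get 203.712 next round, worth 0.82 × 203.712 = 167.04384 now; the target offers that and keeps 72.95616.
Round 1 (the acquirer proposes): the target can get 72.95616 next round, worth 0.84 × 72.95616 = 61.2831744 now. The acquirer offers 61.2831744 and keeps 240 − 61.2831744 = 178.7168256.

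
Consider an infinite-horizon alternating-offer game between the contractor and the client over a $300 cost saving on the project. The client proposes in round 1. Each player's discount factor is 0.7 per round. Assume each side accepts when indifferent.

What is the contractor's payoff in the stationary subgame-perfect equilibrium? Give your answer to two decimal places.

In a stationary SPE each proposer offers the other exactly their discounted continuation value.
If the client keeps x when proposing and the contractor keeps y when proposing, then x = 300 − 0.7y and y = 300 − 0.7x.
Solving: x = 300(1 − 0.7) / (1 − 0.7·0.7) = 90 / 0.51 ≈ 176.4706.
The contractor gets 300 − 176.4706 ≈ 123.5294.

123.53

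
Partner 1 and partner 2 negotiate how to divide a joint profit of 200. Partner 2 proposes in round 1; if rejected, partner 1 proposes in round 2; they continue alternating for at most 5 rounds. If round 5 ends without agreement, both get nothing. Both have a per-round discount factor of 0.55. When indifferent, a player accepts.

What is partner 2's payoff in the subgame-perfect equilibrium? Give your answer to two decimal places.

Round 5 (partner 2 proposes): rejection yields 0 for partner 1; partner 2 offers 0 and keeps 200.
Round 4 (partner 1 proposes): partner 2 can get 200 next round, worth 0.55 × 200 = 110 now; partner 1 offers that and keeps 90.
Round 3 (partner 2 proposes): partner 1 can get 90 next round, worth 0.55 × 90 = 49.5 now; partner 2 offers that and keeps 150.5.
Round 2 (partner 1 proposes): partner 2 can get 150.5 next round, worth 0.55 × 150.5 = 82.775 now. Partner 1 offers 82.775 and keeps 200 − 82.775 = 117.225.
Round 1 (partner 2 proposes): partner 1 can get 117.225 next round, worth 0.55 × 117.225 = 64.47375 now, so partner 2 offers 64.47375, keeping 135.52625.

135.53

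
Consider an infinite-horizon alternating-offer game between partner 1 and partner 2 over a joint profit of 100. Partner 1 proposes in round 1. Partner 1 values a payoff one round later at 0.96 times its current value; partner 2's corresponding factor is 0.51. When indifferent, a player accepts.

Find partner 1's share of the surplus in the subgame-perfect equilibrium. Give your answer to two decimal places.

When partner 1 proposes, partner 2 accepts any offer worth at least 0.51 times what partner 2 would get by proposing next round; and vice versa.
This gives x = 100 − 0.51y and y = 100 − 0.96x, where x and y are each side's share when it proposes.
Hence (1 − 0.51·0.96)x = 100(1 − 0.51), i.e. 0.5104·x = 49.
x ≈ 96.0031; partner 2's share is 100 − x ≈ 3.9969.

96.00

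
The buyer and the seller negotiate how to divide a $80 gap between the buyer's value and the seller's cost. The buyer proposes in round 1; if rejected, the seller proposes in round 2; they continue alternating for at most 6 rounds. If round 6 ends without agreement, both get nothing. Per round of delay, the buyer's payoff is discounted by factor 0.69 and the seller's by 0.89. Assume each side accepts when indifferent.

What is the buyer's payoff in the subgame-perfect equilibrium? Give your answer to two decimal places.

17.52

Round 6 (the seller proposes): rejection yields 0 for the buyer; the seller offers 0 and keeps 80.
Round 5 (the buyer proposes): the seller can get 80 next round, worth 0.89 × 80 = 71.2 now; the buyer offers that and keeps 8.8.
Round 4 (the seller proposes): the buyer can get 8.8 next round, worth 0.69 × 8.8 = 6.072 now; the seller offers that and keeps 73.928.
Round 3 (the buyer proposes): the seller can get 73.928 next round, worth 0.89 × 73.928 = 65.79592 now; the buyer offers that and keeps 14.20408.
Round 2 (the seller proposes): the buyer can get 14.20408 next round, worth 0.69 × 14.20408 = 9.8008152 now, so the seller offers 9.8008152, keeping 70.1991848.
Round 1 (the buyer proposes): the seller can get 70.1991848 next round, worth 0.89 × 70.1991848 = 62.477274472 now; the buyer offers that and keeps 17.522725528.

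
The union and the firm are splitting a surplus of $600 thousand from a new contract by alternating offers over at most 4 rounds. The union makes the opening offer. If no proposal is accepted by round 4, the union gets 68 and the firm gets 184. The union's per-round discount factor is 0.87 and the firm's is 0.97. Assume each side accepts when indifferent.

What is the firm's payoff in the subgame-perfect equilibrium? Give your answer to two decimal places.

511.15

Round 4 (the firm proposes): the union gets 68 if talks fail, so the firm offers 68 and keeps 532.
Round 3 (the union proposes): the firm can get 532 next round, worth 0.97 × 532 = 516.04 now, so the union offers 516.04, keeping 83.96.
Round 2 (the firm proposes): the union can get 83.96 next round, worth 0.87 × 83.96 = 73.0452 now; the firm offers that and keeps 526.9548.
Round 1 (the union proposes): the firm can get 526.9548 next round, worth 0.97 × 526.9548 = 511.146156 now. The union offers 511.146156 and keeps 600 − 511.146156 = 88.853844.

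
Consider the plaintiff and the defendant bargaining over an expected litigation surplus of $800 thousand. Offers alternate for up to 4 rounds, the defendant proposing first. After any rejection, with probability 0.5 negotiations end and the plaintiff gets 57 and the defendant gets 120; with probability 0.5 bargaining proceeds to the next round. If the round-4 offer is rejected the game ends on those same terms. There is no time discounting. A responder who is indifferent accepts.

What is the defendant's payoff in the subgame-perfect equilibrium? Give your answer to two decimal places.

By backward induction:
Round 4 (the plaintiff proposes): the defendant gets 120 if talks fail, so the plaintiff offers 120 and keeps 680.
Round 3 (the defendant proposes): rejecting gives the plaintiff an expected 0.5 × 680 + 0.5 × 57 = 368.5; the defendant offers that and keeps 431.5.
Round 2 (the plaintiff proposes): rejecting gives the defendant an expected 0.5 × 431.5 + 0.5 × 120 = 275.75. The plaintiff offers 275.75 and keeps 800 − 275.75 = 524.25.
Round 1 (the defendant proposes): rejecting gives the plaintiff an expected 0.5 × 524.25 + 0.5 × 57 = 290.625; the defendant offers that and keeps 509.375.

509.38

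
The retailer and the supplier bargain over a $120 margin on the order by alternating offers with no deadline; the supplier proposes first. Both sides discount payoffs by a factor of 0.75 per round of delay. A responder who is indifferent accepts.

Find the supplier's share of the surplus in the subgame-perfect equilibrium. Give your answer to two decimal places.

Let x be the supplier's share when the supplier proposes and y be the retailer's share when the retailer proposes.
The retailer accepts iff offered ≥ 0.75·y, so x = 120 − 0.75y. Symmetrically y = 120 − 0.75x.
Substituting: x = 120 − 0.75(120 − 0.75x), giving x(1 − 0.75·0.75) = 120(1 − 0.75).
So x = 120 × 0.25 / 0.4375 ≈ 68.5714, and the retailer receives 120 − x ≈ 51.4286.

68.57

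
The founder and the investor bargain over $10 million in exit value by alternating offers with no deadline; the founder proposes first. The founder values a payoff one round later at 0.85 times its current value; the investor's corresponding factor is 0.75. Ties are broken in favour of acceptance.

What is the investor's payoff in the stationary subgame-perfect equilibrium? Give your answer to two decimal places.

In a stationary SPE each proposer offers the other exactly their discounted continuation value.
If the founder keeps x when proposing and the investor keeps y when proposing, then x = 10 − 0.75y and y = 10 − 0.85x.
Solving: x = 10(1 − 0.75) / (1 − 0.85·0.75) = 2.5 / 0.3625 ≈ 6.8966.
The investor gets 10 − 6.8966 ≈ 3.1034.

3.10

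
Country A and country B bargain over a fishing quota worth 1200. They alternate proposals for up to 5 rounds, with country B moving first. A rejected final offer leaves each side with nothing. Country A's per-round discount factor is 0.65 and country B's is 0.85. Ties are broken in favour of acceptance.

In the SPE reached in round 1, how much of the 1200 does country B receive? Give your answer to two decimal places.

Solve by backward induction from round 5.
Round 5 (country B proposes): country A will accept anything ≥ 0, so country B offers 0 and keeps 1200.
Round 4 (country A proposes): country B can get 1200 next round, worth 0.85 × 1200 = 1020 now. Country A offers 1020 and keeps 1200 − 1020 = 180.
Round 3 (country B proposes): country A can get 180 next round, worth 0.65 × 180 = 117 now, so country B offers 117, keeping 1083.
Round 2 (country A proposes): country B can get 1083 next round, worth 0.85 × 1083 = 920.55 now. Country A offers 920.55 and keeps 1200 − 920.55 = 279.45.
Round 1 (country B proposes): country A can get 279.45 next round, worth 0.65 × 279.45 = 181.6425 now. Country B offers 181.6425 and keeps 1200 − 181.6425 = 1018.3575.

1018.36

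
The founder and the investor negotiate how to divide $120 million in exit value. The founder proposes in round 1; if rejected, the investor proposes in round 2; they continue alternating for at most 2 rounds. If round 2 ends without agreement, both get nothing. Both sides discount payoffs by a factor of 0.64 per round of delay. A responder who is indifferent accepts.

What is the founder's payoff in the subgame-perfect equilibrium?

43.2

Round 2 (the investor proposes): the founder will accept anything ≥ 0, so the investor offers 0 and keeps 120.
Round 1 (the founder proposes): the investor can get 120 next round, worth 0.64 × 120 = 76.8 now. The founder offers 76.8 and keeps 120 − 76.8 = 43.2.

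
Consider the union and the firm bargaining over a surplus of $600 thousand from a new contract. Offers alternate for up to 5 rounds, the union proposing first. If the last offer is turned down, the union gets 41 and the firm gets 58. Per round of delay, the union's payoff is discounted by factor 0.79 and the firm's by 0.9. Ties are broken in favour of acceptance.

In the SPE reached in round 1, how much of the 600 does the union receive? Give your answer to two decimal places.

376.65

Round 5 (the union proposes): the firm gets 58 if talks fail, so the union offers 58 and keeps 542.
Round 4 (the firm proposes): the union can get 542 next round, worth 0.79 × 542 = 428.18 now. The firm offers 428.18 and keeps 600 − 428.18 = 171.82.
Round 3 (the union proposes): the firm can get 171.82 next round, worth 0.9 × 171.82 = 154.638 now. The union offers 154.638 and keeps 600 − 154.638 = 445.362.
Round 2 (the firm proposes): the union can get 445.362 next round, worth 0.79 × 445.362 = 351.83598 now. The firm offers 351.83598 and keeps 600 − 351.83598 = 248.16402.
Round 1 (the union proposes): the firm can get 248.16402 next round, worth 0.9 × 248.16402 = 223.347618 now, so the union offers 223.347618, keeping 376.652382.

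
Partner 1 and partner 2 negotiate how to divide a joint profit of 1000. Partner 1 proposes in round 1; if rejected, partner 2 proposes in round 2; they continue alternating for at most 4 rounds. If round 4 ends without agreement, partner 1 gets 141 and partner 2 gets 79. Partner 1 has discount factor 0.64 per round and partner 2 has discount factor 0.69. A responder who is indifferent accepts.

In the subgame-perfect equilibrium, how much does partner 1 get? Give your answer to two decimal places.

489.86

Work backward from the last round.
Round 4 (partner 2 proposes): partner 1 gets 141 if talks fail, so partner 2 offers 141 and keeps 859.
Round 3 (partner 1 proposes): partner 2 can get 859 next round, worth 0.69 × 859 = 592.71 now, so partner 1 offers 592.71, keeping 407.29.
Round 2 (partner 2 proposes): partner 1 can get 407.29 next round, worth 0.64 × 407.29 = 260.6656 now, so partner 2 offers 260.6656, keeping 739.3344.
Round 1 (partner 1 proposes): partner 2 can get 739.3344 next round, worth 0.69 × 739.3344 = 510.140736 now; partner 1 offers that and keeps 489.859264.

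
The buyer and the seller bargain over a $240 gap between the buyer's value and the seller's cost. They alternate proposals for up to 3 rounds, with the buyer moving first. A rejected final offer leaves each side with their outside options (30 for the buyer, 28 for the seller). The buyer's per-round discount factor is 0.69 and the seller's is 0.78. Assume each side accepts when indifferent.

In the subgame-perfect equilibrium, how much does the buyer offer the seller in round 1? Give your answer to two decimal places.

73.10

Round 3 (the buyer proposes): the seller gets 28 if talks fail, so the buyer offers 28 and keeps 212.
Round 2 (the seller proposes): the buyer can get 212 next round, worth 0.69 × 212 = 146.28 now. The seller offers 146.28 and keeps 240 − 146.28 = 93.72.
Round 1 (the buyer proposes): the seller can get 93.72 next round, worth 0.78 × 93.72 = 73.1016 now. The buyer offers 73.1016 and keeps 240 − 73.1016 = 166.8984.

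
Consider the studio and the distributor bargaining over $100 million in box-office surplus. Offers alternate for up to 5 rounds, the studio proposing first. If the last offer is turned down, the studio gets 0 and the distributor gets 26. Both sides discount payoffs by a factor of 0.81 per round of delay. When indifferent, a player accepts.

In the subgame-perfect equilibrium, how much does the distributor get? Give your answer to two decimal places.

Work backward from the last round.
Round 5 (the studio proposes): the distributor gets 26 if talks fail, so the studio offers 26 and keeps 74.
Round 4 (the distributor proposes): the studio can get 74 next round, worth 0.81 × 74 = 59.94 now; the distributor offers that and keeps 40.06.
Round 3 (the studio proposes): the distributor can get 40.06 next round, worth 0.81 × 40.06 = 32.4486 now; the studio offers that and keeps 67.5514.
Round 2 (the distributor proposes): the studio can get 67.5514 next round, worth 0.81 × 67.5514 = 54.716634 now; the distributor offers that and keeps 45.283366.
Round 1 (the studio proposes): the distributor can get 45.283366 next round, worth 0.81 × 45.283366 = 36.67952646 now, so the studio offers 36.67952646, keeping 63.32047354.

36.68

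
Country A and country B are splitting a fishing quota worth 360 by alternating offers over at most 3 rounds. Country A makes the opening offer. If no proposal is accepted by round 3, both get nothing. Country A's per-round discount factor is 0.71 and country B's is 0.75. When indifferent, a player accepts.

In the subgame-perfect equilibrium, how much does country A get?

Round 3 (country A proposes): rejection yields 0 for country B; country A offers 0 and keeps 360.
Round 2 (country B proposes): country A can get 360 next round, worth 0.71 × 360 = 255.6 now, so country B offers 255.6, keeping 104.4.
Round 1 (country A proposes): country B can get 104.4 next round, worth 0.75 × 104.4 = 78.3 now, so country A offers 78.3, keeping 281.7.

281.7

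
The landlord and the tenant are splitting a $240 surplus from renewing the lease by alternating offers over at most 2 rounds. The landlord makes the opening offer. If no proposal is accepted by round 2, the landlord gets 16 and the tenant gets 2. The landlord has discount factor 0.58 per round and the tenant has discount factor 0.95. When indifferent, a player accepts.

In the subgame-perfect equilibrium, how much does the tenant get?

Work backward from the last round.
Round 2 (the tenant proposes): the landlord gets 16 if talks fail, so the tenant offers 16 and keeps 224.
Round 1 (the landlord proposes): the tenant can get 224 next round, worth 0.95 × 224 = 212.8 now, so the landlord offers 212.8, keeping 27.2.

212.8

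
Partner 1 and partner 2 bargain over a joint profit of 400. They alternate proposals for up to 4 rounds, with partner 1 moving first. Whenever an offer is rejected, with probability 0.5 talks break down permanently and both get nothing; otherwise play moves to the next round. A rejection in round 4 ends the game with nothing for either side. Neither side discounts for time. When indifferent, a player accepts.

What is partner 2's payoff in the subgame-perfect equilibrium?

By backward induction:
Round 4 (partner 2 proposes): partner 1 will accept anything ≥ 0, so partner 2 offers 0 and keeps 400.
Round 3 (partner 1 proposes): rejecting gives partner 2 an expected 0.5 × 400 = 200; partner 1 offers that and keeps 200.
Round 2 (partner 2 proposes): rejecting gives partner 1 an expected 0.5 × 200 = 100, so partner 2 offers 100, keeping 300.
Round 1 (partner 1 proposes): rejecting gives partner 2 an expected 0.5 × 300 = 150. Partner 1 offers 150 and keeps 400 − 150 = 250.

150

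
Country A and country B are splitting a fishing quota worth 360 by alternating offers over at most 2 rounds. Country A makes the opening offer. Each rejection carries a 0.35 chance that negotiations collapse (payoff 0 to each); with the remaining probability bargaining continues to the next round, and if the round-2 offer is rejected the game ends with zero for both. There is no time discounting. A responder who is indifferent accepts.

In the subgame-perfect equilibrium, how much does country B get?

By backward induction:
Round 2 (country B proposes): country A will accept anything ≥ 0, so country B offers 0 and keeps 360.
Round 1 (country A proposes): rejecting gives country B an expected 0.65 × 360 = 234, so country A offers 234, keeping 126.

234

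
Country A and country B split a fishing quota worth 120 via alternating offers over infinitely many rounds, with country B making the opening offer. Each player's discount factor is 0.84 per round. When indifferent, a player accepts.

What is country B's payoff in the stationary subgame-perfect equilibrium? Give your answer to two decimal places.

65.22

Let x be country B's share when country B proposes and y be country A's share when country A proposes.
Country A accepts iff offered ≥ 0.84·y, so x = 120 − 0.84y. Symmetrically y = 120 − 0.84x.
Substituting: x = 120 − 0.84(120 − 0.84x), giving x(1 − 0.84·0.84) = 120(1 − 0.84).
So x = 120 × 0.16 / 0.2944 ≈ 65.2174, and country A receives 120 − x ≈ 54.7826.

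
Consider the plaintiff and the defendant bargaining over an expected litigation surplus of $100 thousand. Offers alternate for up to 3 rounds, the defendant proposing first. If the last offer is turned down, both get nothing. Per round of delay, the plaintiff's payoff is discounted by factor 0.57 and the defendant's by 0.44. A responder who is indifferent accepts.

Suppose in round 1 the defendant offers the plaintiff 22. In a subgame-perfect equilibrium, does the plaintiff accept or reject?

Reject

Round 3 (the defendant proposes): the plaintiff will accept anything ≥ 0, so the defendant offers 0 and keeps 100.
Round 2 (the plaintiff proposes): the defendant can get 100 next round, worth 0.44 × 100 = 44 now, so the plaintiff offers 44, keeping 56.
So by rejecting in round 1, the plaintiff gets 56 next round, worth 0.57 × 56 = 31.92 now.
Offer 22 < 31.92, so the plaintiff rejects.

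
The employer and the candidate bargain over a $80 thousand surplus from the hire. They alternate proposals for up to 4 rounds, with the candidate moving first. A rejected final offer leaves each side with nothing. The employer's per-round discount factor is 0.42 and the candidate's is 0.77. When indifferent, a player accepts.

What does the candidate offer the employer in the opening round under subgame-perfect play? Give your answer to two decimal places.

18.59

Round 4 (the employer proposes): the candidate will accept anything ≥ 0, so the employer offers 0 and keeps 80.
Round 3 (the candidate proposes): the employer can get 80 next round, worth 0.42 × 80 = 33.6 now; the candidate offers that and keeps 46.4.
Round 2 (the employer proposes): the candidate can get 46.4 next round, worth 0.77 × 46.4 = 35.728 now; the employer offers that and keeps 44.272.
Round 1 (the candidate proposes): the employer can get 44.272 next round, worth 0.42 × 44.272 = 18.59424 now. The candidate offers 18.59424 and keeps 80 − 18.59424 = 61.40576.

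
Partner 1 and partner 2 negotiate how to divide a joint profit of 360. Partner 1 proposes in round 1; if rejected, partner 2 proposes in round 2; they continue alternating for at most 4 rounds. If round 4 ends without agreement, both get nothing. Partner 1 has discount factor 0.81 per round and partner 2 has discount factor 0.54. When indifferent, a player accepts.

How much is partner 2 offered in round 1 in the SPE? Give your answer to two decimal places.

Round 4 (partner 2 proposes): rejection yields 0 for partner 1; partner 2 offers 0 and keeps 360.
Round 3 (partner 1 proposes): partner 2 can get 360 next round, worth 0.54 × 360 = 194.4 now, so partner 1 offers 194.4, keeping 165.6.
Round 2 (partner 2 proposes): partner 1 can get 165.6 next round, worth 0.81 × 165.6 = 134.136 now; partner 2 offers that and keeps 225.864.
Round 1 (partner 1 proposes): partner 2 can get 225.864 next round, worth 0.54 × 225.864 = 121.96656 now. Partner 1 offers 121.96656 and keeps 360 − 121.96656 = 238.03344.

121.97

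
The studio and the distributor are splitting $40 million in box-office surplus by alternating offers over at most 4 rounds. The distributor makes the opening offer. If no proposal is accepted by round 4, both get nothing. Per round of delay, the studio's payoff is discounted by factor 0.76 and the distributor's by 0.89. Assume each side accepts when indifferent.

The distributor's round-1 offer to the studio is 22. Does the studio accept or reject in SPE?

Reject

Round 4 (the studio proposes): the distributor will accept anything ≥ 0, so the studio offers 0 and keeps 40.
Round 3 (the distributor proposes): the studio can get 40 next round, worth 0.76 × 40 = 30.4 now; the distributor offers that and keeps 9.6.
Round 2 (the studio proposes): the distributor can get 9.6 next round, worth 0.89 × 9.6 = 8.544 now. The studio offers 8.544 and keeps 40 − 8.544 = 31.456.
So by rejecting in round 1, the studio gets 31.456 next round, worth 0.76 × 31.456 = 23.90656 now.
Offer 22 < 23.90656, so the studio rejects.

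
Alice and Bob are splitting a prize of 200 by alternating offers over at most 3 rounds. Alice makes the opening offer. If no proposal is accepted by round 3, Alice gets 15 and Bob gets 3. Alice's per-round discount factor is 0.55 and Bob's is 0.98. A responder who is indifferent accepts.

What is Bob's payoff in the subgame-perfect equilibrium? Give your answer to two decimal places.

Round 3 (Alice proposes): Bob gets 3 if talks fail, so Alice offers 3 and keeps 197.
Round 2 (Bob proposes): Alice can get 197 next round, worth 0.55 × 197 = 108.35 now; Bob offers that and keeps 91.65.
Round 1 (Alice proposes): Bob can get 91.65 next round, worth 0.98 × 91.65 = 89.817 now, so Alice offers 89.817, keeping 110.183.

89.82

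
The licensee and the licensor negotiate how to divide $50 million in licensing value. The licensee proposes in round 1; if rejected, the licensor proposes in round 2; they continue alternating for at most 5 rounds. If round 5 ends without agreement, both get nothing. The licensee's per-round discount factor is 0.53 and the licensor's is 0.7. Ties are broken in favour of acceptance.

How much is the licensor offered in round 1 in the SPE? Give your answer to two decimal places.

22.55

By backward induction:
Round 5 (the licensee proposes): the licensor will accept anything ≥ 0, so the licensee offers 0 and keeps 50.
Round 4 (the licensor proposes): the licensee can get 50 next round, worth 0.53 × 50 = 26.5 now, so the licensor offers 26.5, keeping 23.5.
Round 3 (the licensee proposes): the licensor can get 23.5 next round, worth 0.7 × 23.5 = 16.45 now; the licensee offers that and keeps 33.55.
Round 2 (the licensor proposes): the licensee can get 33.55 next round, worth 0.53 × 33.55 = 17.7815 now. The licensor offers 17.7815 and keeps 50 − 17.7815 = 32.2185.
Round 1 (the licensee proposes): the licensor can get 32.2185 next round, worth 0.7 × 32.2185 = 22.55295 now; the licensee offers that and keeps 27.44705.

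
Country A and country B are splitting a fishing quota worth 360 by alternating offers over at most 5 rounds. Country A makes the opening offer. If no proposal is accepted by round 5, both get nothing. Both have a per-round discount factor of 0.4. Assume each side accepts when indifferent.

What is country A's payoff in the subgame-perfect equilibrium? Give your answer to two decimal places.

Round 5 (country A proposes): country B will accept anything ≥ 0, so country A offers 0 and keeps 360.
Round 4 (country B proposes): country A can get 360 next round, worth 0.4 × 360 = 144 now; country B offers that and keeps 216.
Round 3 (country A proposes): country B can get 216 next round, worth 0.4 × 216 = 86.4 now. Country A offers 86.4 and keeps 360 − 86.4 = 273.6.
Round 2 (country B proposes): country A can get 273.6 next round, worth 0.4 × 273.6 = 109.44 now. Country B offers 109.44 and keeps 360 − 109.44 = 250.56.
Round 1 (country A proposes): country B can get 250.56 next round, worth 0.4 × 250.56 = 100.224 now. Country A offers 100.224 and keeps 360 − 100.224 = 259.776.

259.78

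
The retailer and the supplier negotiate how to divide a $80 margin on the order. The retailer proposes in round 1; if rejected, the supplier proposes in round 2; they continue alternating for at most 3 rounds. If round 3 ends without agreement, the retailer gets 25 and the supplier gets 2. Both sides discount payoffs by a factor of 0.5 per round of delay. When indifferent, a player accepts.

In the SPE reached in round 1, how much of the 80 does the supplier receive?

Round 3 (the retailer proposes): the supplier gets 2 if talks fail, so the retailer offers 2 and keeps 78.
Round 2 (the supplier proposes): the retailer can get 78 next round, worth 0.5 × 78 = 39 now; the supplier offers that and keeps 41.
Round 1 (the retailer proposes): the supplier can get 41 next round, worth 0.5 × 41 = 20.5 now. The retailer offers 20.5 and keeps 80 − 20.5 = 59.5.

20.5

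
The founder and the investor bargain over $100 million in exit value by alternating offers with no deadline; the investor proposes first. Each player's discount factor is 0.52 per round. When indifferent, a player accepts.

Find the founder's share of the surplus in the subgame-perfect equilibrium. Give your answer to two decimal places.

34.21

When the investor proposes, the founder accepts any offer worth at least 0.52 times what the founder would get by proposing next round; and vice versa.
This gives x = 100 − 0.52y and y = 100 − 0.52x, where x and y are each side's share when it proposes.
Hence (1 − 0.52·0.52)x = 100(1 − 0.52), i.e. 0.7296·x = 48.
x ≈ 65.7895; the founder's share is 100 − x ≈ 34.2105.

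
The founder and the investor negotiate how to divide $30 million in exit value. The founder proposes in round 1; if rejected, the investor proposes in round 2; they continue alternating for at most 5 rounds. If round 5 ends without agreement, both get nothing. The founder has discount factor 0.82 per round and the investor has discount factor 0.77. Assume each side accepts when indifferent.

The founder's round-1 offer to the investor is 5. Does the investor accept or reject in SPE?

Work out the investor's continuation value if the offer is rejected.
Round 5 (the founder proposes): rejection yields 0 for the investor; the founder offers 0 and keeps 30.
Round 4 (the investor proposes): the founder can get 30 next round, worth 0.82 × 30 = 24.6 now, so the investor offers 24.6, keeping 5.4.
Round 3 (the founder proposes): the investor can get 5.4 next round, worth 0.77 × 5.4 = 4.158 now, so the founder offers 4.158, keeping 25.842.
Round 2 (the investor proposes): the founder can get 25.842 next round, worth 0.82 × 25.842 = 21.19044 now. The investor offers 21.19044 and keeps 30 − 21.19044 = 8.80956.
So by rejecting in round 1, the investor gets 8.80956 next round, worth 0.77 × 8.80956 = 6.7833612 now.
Offer 5 < 6.7833612, so the investor rejects.

Reject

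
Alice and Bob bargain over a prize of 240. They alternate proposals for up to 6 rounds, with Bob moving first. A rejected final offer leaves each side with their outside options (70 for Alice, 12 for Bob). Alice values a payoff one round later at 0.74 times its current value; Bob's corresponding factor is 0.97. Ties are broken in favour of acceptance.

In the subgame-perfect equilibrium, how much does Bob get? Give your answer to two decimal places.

Round 6 (Alice proposes): Bob gets 12 if talks fail, so Alice offers 12 and keeps 228.
Round 5 (Bob proposes): Alice can get 228 next round, worth 0.74 × 228 = 168.72 now. Bob offers 168.72 and keeps 240 − 168.72 = 71.28.
Round 4 (Alice proposes): Bob can get 71.28 next round, worth 0.97 × 71.28 = 69.1416 now; Alice offers that and keeps 170.8584.
Round 3 (Bob proposes): Alice can get 170.8584 next round, worth 0.74 × 170.8584 = 126.435216 now, so Bob offers 126.435216, keeping 113.564784.
Round 2 (Alice proposes): Bob can get 113.564784 next round, worth 0.97 × 113.564784 = 110.15784048 now; Alice offers that and keeps 129.84215952.
Round 1 (Bob proposes): Alice can get 129.84215952 next round, worth 0.74 × 129.84215952 = 96.0831980448 now. Bob offers 96.0831980448 and keeps 240 − 96.0831980448 = 143.9168019552.

143.92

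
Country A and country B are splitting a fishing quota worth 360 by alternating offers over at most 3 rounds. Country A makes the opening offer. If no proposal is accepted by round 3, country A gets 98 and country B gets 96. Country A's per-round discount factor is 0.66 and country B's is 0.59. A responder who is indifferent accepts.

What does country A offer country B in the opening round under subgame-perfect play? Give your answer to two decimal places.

Work backward from the last round.
Round 3 (country A proposes): country B gets 96 if talks fail, so country A offers 96 and keeps 264.
Round 2 (country B proposes): country A can get 264 next round, worth 0.66 × 264 = 174.24 now. Country B offers 174.24 and keeps 360 − 174.24 = 185.76.
Round 1 (country A proposes): country B can get 185.76 next round, worth 0.59 × 185.76 = 109.5984 now, so country A offers 109.5984, keeping 250.4016.

109.60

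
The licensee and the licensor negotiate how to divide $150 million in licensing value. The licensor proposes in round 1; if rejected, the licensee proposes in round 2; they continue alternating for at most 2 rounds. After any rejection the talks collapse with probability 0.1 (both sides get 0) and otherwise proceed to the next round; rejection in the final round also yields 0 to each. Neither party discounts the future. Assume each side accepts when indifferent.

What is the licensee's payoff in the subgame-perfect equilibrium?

By backward induction:
Round 2 (the licensee proposes): the licensor will accept anything ≥ 0, so the licensee offers 0 and keeps 150.
Round 1 (the licensor proposes): rejecting gives the licensee an expected 0.9 × 150 = 135, so the licensor offers 135, keeping 15.

135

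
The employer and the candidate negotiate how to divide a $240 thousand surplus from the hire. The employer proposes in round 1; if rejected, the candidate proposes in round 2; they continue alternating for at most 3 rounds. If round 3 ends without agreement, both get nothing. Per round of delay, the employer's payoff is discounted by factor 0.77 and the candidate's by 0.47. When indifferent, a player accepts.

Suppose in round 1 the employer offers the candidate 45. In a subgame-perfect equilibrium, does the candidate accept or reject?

Work out the candidate's continuation value if the offer is rejected.
Round 3 (the employer proposes): the candidate will accept anything ≥ 0, so the employer offers 0 and keeps 240.
Round 2 (the candidate proposes): the employer can get 240 next round, worth 0.77 × 240 = 184.8 now. The candidate offers 184.8 and keeps 240 − 184.8 = 55.2.
So by rejecting in round 1, the candidate gets 55.2 next round, worth 0.47 × 55.2 = 25.944 now.
Offer 45 ≥ 25.944, so the candidate accepts.

Accept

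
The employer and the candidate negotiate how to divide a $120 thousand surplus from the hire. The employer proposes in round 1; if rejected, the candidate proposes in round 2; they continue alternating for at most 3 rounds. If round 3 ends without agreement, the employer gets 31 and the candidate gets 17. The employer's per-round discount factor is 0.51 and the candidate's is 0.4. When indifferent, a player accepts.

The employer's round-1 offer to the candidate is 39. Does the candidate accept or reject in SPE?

Round 3 (the employer proposes): the candidate gets 17 if talks fail, so the employer offers 17 and keeps 103.
Round 2 (the candidate proposes): the employer can get 103 next round, worth 0.51 × 103 = 52.53 now; the candidate offers that and keeps 67.47.
So by rejecting in round 1, the candidate gets 67.47 next round, worth 0.4 × 67.47 = 26.988 now.
Offer 39 ≥ 26.988, so the candidate accepts.

Accept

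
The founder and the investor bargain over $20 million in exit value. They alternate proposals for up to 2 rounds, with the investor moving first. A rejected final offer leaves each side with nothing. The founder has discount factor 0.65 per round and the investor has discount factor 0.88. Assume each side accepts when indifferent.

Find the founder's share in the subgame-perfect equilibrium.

13

By backward induction:
Round 2 (the founder proposes): the investor will accept anything ≥ 0, so the founder offers 0 and keeps 20.
Round 1 (the investor proposes): the founder can get 20 next round, worth 0.65 × 20 = 13 now; the investor offers that and keeps 7.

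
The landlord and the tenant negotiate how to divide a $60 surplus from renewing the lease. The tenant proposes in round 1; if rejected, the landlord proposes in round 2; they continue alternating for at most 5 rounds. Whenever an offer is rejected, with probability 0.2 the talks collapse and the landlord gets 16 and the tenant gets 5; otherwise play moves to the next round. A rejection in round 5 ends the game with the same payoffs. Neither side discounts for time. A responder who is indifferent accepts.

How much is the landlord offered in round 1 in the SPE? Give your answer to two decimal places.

Round 5 (the tenant proposes): the landlord gets 16 if talks fail, so the tenant offers 16 and keeps 44.
Round 4 (the landlord proposes): rejecting gives the tenant an expected 0.8 × 44 + 0.2 × 5 = 36.2. The landlord offers 36.2 and keeps 60 − 36.2 = 23.8.
Round 3 (the tenant proposes): rejecting gives the landlord an expected 0.8 × 23.8 + 0.2 × 16 = 22.24. The tenant offers 22.24 and keeps 60 − 22.24 = 37.76.
Round 2 (the landlord proposes): rejecting gives the tenant an expected 0.8 × 37.76 + 0.2 × 5 = 31.208. The landlord offers 31.208 and keeps 60 − 31.208 = 28.792.
Round 1 (the tenant proposes): rejecting gives the landlord an expected 0.8 × 28.792 + 0.2 × 16 = 26.2336, so the tenant offers 26.2336, keeping 33.7664.

26.23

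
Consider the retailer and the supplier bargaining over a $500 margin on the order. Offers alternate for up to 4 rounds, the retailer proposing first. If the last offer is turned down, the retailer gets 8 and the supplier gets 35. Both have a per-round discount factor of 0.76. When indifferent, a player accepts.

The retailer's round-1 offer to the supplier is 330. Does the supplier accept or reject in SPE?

Round 4 (the supplier proposes): the retailer gets 8 if talks fail, so the supplier offers 8 and keeps 492.
Round 3 (the retailer proposes): the supplier can get 492 next round, worth 0.76 × 492 = 373.92 now. The retailer offers 373.92 and keeps 500 − 373.92 = 126.08.
Round 2 (the supplier proposes): the retailer can get 126.08 next round, worth 0.76 × 126.08 = 95.8208 now, so the supplier offers 95.8208, keeping 404.1792.
So by rejecting in round 1, the supplier gets 404.1792 next round, worth 0.76 × 404.1792 = 307.176192 now.
Offer 330 ≥ 307.176192, so the supplier accepts.

Accept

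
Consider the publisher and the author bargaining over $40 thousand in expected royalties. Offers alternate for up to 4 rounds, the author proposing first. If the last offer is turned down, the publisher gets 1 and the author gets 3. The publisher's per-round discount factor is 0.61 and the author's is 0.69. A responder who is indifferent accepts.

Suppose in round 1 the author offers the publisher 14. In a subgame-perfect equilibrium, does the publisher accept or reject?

Reject

Round 4 (the publisher proposes): the author gets 3 if talks fail, so the publisher offers 3 and keeps 37.
Round 3 (the author proposes): the publisher can get 37 next round, worth 0.61 × 37 = 22.57 now, so the author offers 22.57, keeping 17.43.
Round 2 (the publisher proposes): the author can get 17.43 next round, worth 0.69 × 17.43 = 12.0267 now; the publisher offers that and keeps 27.9733.
So by rejecting in round 1, the publisher gets 27.9733 next round, worth 0.61 × 27.9733 = 17.063713 now.
Offer 14 < 17.063713, so the publisher rejects.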